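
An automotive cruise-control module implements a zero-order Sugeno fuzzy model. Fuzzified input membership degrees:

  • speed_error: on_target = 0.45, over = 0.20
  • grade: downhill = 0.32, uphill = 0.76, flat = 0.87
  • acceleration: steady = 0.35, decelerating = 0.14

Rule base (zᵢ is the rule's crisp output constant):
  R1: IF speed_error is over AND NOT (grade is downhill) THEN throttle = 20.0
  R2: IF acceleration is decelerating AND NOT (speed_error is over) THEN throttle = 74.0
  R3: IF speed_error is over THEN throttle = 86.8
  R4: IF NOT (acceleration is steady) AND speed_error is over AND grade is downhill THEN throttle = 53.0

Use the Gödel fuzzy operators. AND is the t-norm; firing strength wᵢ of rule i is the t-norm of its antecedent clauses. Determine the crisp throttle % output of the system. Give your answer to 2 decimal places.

R1 (z=20.0): over=0.20, ¬downhill=1−0.32=0.68; AND[min(a, b)] → w = 0.20
R2 (z=74.0): decelerating=0.14, ¬over=1−0.20=0.80; AND[min(a, b)] → w = 0.14
R3 (z=86.8): over=0.20 → w = 0.20
R4 (z=53.0): ¬steady=1−0.35=0.65, over=0.20, downhill=0.32; AND[min(a, b)] → w = 0.20
Weighted average = (0.20·20.0 + 0.14·74.0 + 0.20·86.8 + 0.20·53.0) / (0.20 + 0.14 + 0.20 + 0.20)
  = 42.3200 / 0.7400 = 57.19

57.19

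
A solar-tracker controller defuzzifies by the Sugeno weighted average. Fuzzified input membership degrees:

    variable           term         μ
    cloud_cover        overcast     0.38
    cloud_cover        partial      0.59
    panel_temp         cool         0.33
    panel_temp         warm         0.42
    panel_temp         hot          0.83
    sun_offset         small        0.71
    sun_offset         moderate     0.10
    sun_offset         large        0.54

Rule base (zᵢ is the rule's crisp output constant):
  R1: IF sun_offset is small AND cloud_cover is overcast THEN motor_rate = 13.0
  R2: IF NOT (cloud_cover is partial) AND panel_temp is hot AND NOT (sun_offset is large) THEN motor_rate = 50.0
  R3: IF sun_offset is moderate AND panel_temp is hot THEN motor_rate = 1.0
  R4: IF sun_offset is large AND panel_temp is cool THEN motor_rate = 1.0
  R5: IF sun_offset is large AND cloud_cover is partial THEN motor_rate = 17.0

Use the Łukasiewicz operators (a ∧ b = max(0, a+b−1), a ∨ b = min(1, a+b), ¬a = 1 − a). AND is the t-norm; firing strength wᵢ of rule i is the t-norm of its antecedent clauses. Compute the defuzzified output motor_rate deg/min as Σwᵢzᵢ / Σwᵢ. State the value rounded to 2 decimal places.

R1 (z=13.0): small=0.71, overcast=0.38; AND[max(0, a+b−1)] → w = 0.09
R2 (z=50.0): ¬partial=1−0.59=0.41, hot=0.83, ¬large=1−0.54=0.46; AND[max(0, a+b−1)] → w = 0.00
R3 (z=1.0): moderate=0.10, hot=0.83; AND[max(0, a+b−1)] → w = 0.00
R4 (z=1.0): large=0.54, cool=0.33; AND[max(0, a+b−1)] → w = 0.00
R5 (z=17.0): large=0.54, partial=0.59; AND[max(0, a+b−1)] → w = 0.13
Weighted average = (0.09·13.0 + 0.00·50.0 + 0.00·1.0 + 0.00·1.0 + 0.13·17.0) / (0.09 + 0.00 + 0.00 + 0.00 + 0.13)
  = 3.3800 / 0.2200 = 15.36

15.36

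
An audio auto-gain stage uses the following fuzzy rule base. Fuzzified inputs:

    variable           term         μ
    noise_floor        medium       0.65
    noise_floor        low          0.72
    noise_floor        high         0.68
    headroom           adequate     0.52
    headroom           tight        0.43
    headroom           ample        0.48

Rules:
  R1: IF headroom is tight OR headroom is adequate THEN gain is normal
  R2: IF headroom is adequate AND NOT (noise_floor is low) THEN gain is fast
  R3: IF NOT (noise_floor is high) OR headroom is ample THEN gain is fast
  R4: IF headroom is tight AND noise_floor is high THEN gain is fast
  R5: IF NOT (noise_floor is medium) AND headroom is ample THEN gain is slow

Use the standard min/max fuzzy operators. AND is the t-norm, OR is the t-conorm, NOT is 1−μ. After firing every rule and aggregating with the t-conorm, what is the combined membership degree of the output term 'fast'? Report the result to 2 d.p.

R1: tight=0.43, adequate=0.52; OR[max(a, b)] → w = 0.52
R2: adequate=0.52, ¬low=1−0.72=0.28; AND[min(a, b)] → w = 0.28
R3: ¬high=1−0.68=0.32, ample=0.48; OR[max(a, b)] → w = 0.48
R4: tight=0.43, high=0.68; AND[min(a, b)] → w = 0.43
R5: ¬medium=1−0.65=0.35, ample=0.48; AND[min(a, b)] → w = 0.35
Rules with consequent 'fast': {R2, R3, R4} → strengths 0.28, 0.48, 0.43
Aggregate via t-conorm [max(a, b)]: 0.48

0.48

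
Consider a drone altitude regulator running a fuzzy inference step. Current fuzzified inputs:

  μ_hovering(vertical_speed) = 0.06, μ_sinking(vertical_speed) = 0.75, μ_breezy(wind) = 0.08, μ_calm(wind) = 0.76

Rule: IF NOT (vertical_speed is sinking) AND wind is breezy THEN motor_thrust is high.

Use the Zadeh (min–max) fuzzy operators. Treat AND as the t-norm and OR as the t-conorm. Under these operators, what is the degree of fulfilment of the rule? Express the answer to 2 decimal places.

0.08

firing strength: ¬sinking=1−0.75=0.25, breezy=0.08; AND[min(a, b)] → w = 0.08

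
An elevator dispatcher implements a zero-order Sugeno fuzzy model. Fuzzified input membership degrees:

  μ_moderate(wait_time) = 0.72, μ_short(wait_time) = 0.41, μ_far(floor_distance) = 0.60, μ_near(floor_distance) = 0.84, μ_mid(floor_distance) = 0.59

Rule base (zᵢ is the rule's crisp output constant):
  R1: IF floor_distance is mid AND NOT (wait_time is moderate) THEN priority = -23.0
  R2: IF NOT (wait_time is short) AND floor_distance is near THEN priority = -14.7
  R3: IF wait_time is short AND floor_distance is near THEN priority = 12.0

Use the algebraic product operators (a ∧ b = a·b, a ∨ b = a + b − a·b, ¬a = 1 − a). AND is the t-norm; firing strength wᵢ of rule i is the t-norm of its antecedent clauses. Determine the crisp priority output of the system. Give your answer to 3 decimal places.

-6.916

R1 (z=-23.0): mid=0.59, ¬moderate=1−0.72=0.28; AND[a·b] → w = 0.1652
R2 (z=-14.7): ¬short=1−0.41=0.59, near=0.84; AND[a·b] → w = 0.4956
R3 (z=12.0): short=0.41, near=0.84; AND[a·b] → w = 0.3444
Weighted average = (0.1652·-23.0 + 0.4956·-14.7 + 0.3444·12.0) / (0.1652 + 0.4956 + 0.3444)
  = -6.9521 / 1.0052 = -6.916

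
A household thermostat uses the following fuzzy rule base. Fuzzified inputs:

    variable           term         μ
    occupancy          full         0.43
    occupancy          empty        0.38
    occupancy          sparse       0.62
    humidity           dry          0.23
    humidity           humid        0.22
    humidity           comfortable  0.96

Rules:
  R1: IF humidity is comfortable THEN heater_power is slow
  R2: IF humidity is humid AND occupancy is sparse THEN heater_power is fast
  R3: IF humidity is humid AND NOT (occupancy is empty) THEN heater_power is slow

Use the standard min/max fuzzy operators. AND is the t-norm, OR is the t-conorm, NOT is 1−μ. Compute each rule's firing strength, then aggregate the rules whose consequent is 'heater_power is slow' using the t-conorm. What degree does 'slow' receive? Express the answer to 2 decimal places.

0.96

R1: comfortable=0.96 → w = 0.96
R2: humid=0.22, sparse=0.62; AND[min(a, b)] → w = 0.22
R3: humid=0.22, ¬empty=1−0.38=0.62; AND[min(a, b)] → w = 0.22
Rules with consequent 'slow': {R1, R3} → strengths 0.96, 0.22
Aggregate via t-conorm [max(a, b)]: 0.96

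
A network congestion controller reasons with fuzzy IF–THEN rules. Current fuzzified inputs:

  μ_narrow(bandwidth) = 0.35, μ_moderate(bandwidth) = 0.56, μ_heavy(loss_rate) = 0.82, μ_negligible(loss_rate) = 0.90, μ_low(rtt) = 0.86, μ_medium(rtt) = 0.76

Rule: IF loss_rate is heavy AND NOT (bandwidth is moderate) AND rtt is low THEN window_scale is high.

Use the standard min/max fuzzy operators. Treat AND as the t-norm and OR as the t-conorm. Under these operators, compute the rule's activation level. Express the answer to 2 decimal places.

0.44

firing strength: heavy=0.82, ¬moderate=1−0.56=0.44, low=0.86; AND[min(a, b)] → w = 0.44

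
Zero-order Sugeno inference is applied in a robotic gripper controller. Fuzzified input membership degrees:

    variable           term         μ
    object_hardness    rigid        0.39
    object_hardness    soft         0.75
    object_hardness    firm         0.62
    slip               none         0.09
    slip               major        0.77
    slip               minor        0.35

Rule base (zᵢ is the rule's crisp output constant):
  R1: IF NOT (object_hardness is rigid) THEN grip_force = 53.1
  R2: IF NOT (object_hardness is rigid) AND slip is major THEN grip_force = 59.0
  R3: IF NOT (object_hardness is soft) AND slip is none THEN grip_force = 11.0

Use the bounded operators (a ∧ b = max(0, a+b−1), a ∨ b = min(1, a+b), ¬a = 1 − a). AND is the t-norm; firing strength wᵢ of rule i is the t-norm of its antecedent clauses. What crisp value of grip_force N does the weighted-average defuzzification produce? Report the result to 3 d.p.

R1 (z=53.1): ¬rigid=1−0.39=0.61 → w = 0.61
R2 (z=59.0): ¬rigid=1−0.39=0.61, major=0.77; AND[max(0, a+b−1)] → w = 0.38
R3 (z=11.0): ¬soft=1−0.75=0.25, none=0.09; AND[max(0, a+b−1)] → w = 0.00
Weighted average = (0.61·53.1 + 0.38·59.0 + 0.00·11.0) / (0.61 + 0.38 + 0.00)
  = 54.8110 / 0.9900 = 55.365

55.365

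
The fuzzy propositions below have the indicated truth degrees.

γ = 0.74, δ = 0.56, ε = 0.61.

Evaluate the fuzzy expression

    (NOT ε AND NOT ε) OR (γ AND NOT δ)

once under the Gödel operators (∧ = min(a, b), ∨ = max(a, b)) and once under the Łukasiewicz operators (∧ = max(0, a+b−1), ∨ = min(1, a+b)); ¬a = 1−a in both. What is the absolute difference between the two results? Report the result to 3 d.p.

Under Gödel:
  NOT ε = 1 − 0.61 = 0.39
  NOT ε = 1 − 0.61 = 0.39
  NOT ε AND NOT ε = min(a, b) on (0.39, 0.39) = 0.39
  NOT δ = 1 − 0.56 = 0.44
  γ AND NOT δ = min(a, b) on (0.74, 0.44) = 0.44
  (NOT ε AND NOT ε) OR (γ AND NOT δ) = max(a, b) on (0.39, 0.44) = 0.44
  → value = 0.4400
Under Łukasiewicz:
  NOT ε = 1 − 0.61 = 0.39
  NOT ε = 1 − 0.61 = 0.39
  NOT ε AND NOT ε = max(0, a+b−1) on (0.39, 0.39) = 0.00
  NOT δ = 1 − 0.56 = 0.44
  γ AND NOT δ = max(0, a+b−1) on (0.74, 0.44) = 0.18
  (NOT ε AND NOT ε) OR (γ AND NOT δ) = min(1, a+b) on (0.00, 0.18) = 0.18
  → value = 0.1800
|0.4400 − 0.1800| = 0.260

0.260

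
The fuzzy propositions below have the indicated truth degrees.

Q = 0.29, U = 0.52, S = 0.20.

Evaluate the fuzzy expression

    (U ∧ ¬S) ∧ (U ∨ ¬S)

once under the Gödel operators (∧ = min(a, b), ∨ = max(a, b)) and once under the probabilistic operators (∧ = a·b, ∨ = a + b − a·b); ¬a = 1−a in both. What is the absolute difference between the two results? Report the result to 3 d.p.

Under Gödel:
  ¬S = 1 − 0.20 = 0.80
  U ∧ ¬S = min(a, b) on (0.52, 0.80) = 0.52
  ¬S = 1 − 0.20 = 0.80
  U ∨ ¬S = max(a, b) on (0.52, 0.80) = 0.80
  (U ∧ ¬S) ∧ (U ∨ ¬S) = min(a, b) on (0.52, 0.80) = 0.52
  → value = 0.5200
Under probabilistic:
  ¬S = 1 − 0.2000 = 0.8000
  U ∧ ¬S = a·b on (0.5200, 0.8000) = 0.4160
  ¬S = 1 − 0.2000 = 0.8000
  U ∨ ¬S = a + b − a·b on (0.5200, 0.8000) = 0.9040
  (U ∧ ¬S) ∧ (U ∨ ¬S) = a·b on (0.4160, 0.9040) = 0.3761
  → value = 0.3761
|0.5200 − 0.3761| = 0.144

0.144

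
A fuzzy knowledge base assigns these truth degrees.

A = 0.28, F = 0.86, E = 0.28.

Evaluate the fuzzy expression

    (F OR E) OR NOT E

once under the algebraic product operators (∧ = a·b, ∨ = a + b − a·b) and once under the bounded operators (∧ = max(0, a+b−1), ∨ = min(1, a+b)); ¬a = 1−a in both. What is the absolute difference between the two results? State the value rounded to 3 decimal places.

0.028

Under algebraic product:
  F OR E = a + b − a·b on (0.8600, 0.2800) = 0.8992
  NOT E = 1 − 0.2800 = 0.7200
  (F OR E) OR NOT E = a + b − a·b on (0.8992, 0.7200) = 0.9718
  → value = 0.9718
Under bounded:
  F OR E = min(1, a+b) on (0.86, 0.28) = 1.00
  NOT E = 1 − 0.28 = 0.72
  (F OR E) OR NOT E = min(1, a+b) on (1.00, 0.72) = 1.00
  → value = 1.0000
|0.9718 − 1.0000| = 0.028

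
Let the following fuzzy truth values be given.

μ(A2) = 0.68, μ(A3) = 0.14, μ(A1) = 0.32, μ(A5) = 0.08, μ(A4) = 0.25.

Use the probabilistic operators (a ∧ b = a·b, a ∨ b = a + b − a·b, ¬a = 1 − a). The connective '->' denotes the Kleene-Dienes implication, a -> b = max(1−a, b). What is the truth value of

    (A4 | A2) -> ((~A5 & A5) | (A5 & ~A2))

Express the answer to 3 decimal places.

A4 | A2 = a + b − a·b on (0.2500, 0.6800) = 0.7600
~A5 = 1 − 0.0800 = 0.9200
~A5 & A5 = a·b on (0.9200, 0.0800) = 0.0736
~A2 = 1 − 0.6800 = 0.3200
A5 & ~A2 = a·b on (0.0800, 0.3200) = 0.0256
(~A5 & A5) | (A5 & ~A2) = a + b − a·b on (0.0736, 0.0256) = 0.0973
(A4 | A2) -> ((~A5 & A5) | (A5 & ~A2))  [Kleene-Dienes: max(1−a, b)] with a=0.7600, b=0.0973 → 0.2400

0.240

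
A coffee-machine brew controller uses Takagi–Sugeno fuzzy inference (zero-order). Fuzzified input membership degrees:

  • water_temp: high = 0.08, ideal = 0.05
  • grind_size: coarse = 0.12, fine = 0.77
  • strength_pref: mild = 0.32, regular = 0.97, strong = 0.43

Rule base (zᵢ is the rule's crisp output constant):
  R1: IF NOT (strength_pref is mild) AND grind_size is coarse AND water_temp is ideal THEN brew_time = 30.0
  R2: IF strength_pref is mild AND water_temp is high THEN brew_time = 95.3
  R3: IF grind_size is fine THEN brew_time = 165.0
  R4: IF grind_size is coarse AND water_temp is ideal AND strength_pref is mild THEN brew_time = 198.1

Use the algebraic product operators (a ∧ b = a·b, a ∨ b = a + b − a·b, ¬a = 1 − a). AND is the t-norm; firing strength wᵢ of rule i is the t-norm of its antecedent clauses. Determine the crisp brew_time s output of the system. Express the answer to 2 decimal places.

162.17

R1 (z=30.0): ¬mild=1−0.32=0.68, coarse=0.12, ideal=0.05; AND[a·b] → w = 0.0041
R2 (z=95.3): mild=0.32, high=0.08; AND[a·b] → w = 0.0256
R3 (z=165.0): fine=0.77 → w = 0.7700
R4 (z=198.1): coarse=0.12, ideal=0.05, mild=0.32; AND[a·b] → w = 0.0019
Weighted average = (0.0041·30.0 + 0.0256·95.3 + 0.7700·165.0 + 0.0019·198.1) / (0.0041 + 0.0256 + 0.7700 + 0.0019)
  = 129.9924 / 0.8016 = 162.17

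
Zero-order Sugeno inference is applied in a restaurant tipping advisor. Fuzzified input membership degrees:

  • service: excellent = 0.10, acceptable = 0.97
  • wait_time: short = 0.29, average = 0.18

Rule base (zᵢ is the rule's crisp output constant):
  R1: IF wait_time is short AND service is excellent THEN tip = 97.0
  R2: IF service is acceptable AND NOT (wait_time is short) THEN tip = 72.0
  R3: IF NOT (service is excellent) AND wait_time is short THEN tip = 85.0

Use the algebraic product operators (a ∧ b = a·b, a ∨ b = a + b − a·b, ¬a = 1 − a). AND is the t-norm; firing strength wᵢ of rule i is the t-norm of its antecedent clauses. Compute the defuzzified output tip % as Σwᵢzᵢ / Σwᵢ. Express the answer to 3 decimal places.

76.208

R1 (z=97.0): short=0.29, excellent=0.10; AND[a·b] → w = 0.0290
R2 (z=72.0): acceptable=0.97, ¬short=1−0.29=0.71; AND[a·b] → w = 0.6887
R3 (z=85.0): ¬excellent=1−0.10=0.90, short=0.29; AND[a·b] → w = 0.2610
Weighted average = (0.0290·97.0 + 0.6887·72.0 + 0.2610·85.0) / (0.0290 + 0.6887 + 0.2610)
  = 74.5844 / 0.9787 = 76.208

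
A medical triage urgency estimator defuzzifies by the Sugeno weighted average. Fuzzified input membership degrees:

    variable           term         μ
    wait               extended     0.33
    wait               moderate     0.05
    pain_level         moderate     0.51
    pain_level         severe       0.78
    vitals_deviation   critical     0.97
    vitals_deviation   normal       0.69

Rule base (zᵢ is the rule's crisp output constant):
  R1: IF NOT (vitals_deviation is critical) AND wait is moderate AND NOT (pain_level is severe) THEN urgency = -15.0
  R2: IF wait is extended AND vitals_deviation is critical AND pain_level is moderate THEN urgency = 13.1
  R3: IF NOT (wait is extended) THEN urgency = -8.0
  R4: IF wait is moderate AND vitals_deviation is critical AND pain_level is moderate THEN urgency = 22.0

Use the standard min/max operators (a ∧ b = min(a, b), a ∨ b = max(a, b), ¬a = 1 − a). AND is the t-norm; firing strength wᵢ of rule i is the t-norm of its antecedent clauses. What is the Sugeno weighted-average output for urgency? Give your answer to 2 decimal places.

-0.36

R1 (z=-15.0): ¬critical=1−0.97=0.03, moderate=0.05, ¬severe=1−0.78=0.22; AND[min(a, b)] → w = 0.03
R2 (z=13.1): extended=0.33, critical=0.97, moderate=0.51; AND[min(a, b)] → w = 0.33
R3 (z=-8.0): ¬extended=1−0.33=0.67 → w = 0.67
R4 (z=22.0): moderate=0.05, critical=0.97, moderate=0.51; AND[min(a, b)] → w = 0.05
Weighted average = (0.03·-15.0 + 0.33·13.1 + 0.67·-8.0 + 0.05·22.0) / (0.03 + 0.33 + 0.67 + 0.05)
  = -0.3870 / 1.0800 = -0.36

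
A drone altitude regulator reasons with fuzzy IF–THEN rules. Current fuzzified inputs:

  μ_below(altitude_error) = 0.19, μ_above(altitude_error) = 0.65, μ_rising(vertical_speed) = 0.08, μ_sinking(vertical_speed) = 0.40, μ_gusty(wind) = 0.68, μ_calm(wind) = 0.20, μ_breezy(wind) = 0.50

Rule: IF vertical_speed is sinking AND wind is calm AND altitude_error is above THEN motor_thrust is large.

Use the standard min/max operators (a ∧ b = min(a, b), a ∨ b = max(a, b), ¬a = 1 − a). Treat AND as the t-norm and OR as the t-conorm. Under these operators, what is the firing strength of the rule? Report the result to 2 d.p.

firing strength: sinking=0.40, calm=0.20, above=0.65; AND[min(a, b)] → w = 0.20

0.20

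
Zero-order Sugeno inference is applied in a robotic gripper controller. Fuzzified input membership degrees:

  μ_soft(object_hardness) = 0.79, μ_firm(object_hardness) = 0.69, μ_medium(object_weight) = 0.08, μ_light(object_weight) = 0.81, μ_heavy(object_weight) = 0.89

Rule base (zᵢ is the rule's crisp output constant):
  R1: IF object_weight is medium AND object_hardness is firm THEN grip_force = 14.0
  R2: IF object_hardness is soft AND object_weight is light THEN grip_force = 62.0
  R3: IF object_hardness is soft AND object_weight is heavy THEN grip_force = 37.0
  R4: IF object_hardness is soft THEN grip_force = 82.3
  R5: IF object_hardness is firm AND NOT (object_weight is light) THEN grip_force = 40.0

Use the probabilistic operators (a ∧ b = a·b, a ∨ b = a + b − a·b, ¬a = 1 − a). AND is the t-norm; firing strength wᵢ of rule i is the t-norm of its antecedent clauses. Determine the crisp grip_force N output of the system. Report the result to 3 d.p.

R1 (z=14.0): medium=0.08, firm=0.69; AND[a·b] → w = 0.0552
R2 (z=62.0): soft=0.79, light=0.81; AND[a·b] → w = 0.6399
R3 (z=37.0): soft=0.79, heavy=0.89; AND[a·b] → w = 0.7031
R4 (z=82.3): soft=0.79 → w = 0.7900
R5 (z=40.0): firm=0.69, ¬light=1−0.81=0.19; AND[a·b] → w = 0.1311
Weighted average = (0.0552·14.0 + 0.6399·62.0 + 0.7031·37.0 + 0.7900·82.3 + 0.1311·40.0) / (0.0552 + 0.6399 + 0.7031 + 0.7900 + 0.1311)
  = 136.7223 / 2.3193 = 58.950

58.950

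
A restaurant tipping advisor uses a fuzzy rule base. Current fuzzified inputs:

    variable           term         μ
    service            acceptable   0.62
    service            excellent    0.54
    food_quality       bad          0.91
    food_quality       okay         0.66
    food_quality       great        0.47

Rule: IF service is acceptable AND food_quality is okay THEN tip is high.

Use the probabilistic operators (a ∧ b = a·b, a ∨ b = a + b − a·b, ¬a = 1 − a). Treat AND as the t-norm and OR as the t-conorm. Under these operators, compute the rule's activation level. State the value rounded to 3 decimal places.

firing strength: acceptable=0.62, okay=0.66; AND[a·b] → w = 0.4092

0.409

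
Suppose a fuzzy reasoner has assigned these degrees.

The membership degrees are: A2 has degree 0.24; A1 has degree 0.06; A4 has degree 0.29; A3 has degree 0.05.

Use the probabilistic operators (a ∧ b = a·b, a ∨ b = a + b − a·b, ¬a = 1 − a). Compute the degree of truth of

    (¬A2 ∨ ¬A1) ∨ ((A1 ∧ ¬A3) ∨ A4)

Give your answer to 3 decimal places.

0.990

¬A2 = 1 − 0.2400 = 0.7600
¬A1 = 1 − 0.0600 = 0.9400
¬A2 ∨ ¬A1 = a + b − a·b on (0.7600, 0.9400) = 0.9856
¬A3 = 1 − 0.0500 = 0.9500
A1 ∧ ¬A3 = a·b on (0.0600, 0.9500) = 0.0570
(A1 ∧ ¬A3) ∨ A4 = a + b − a·b on (0.0570, 0.2900) = 0.3305
(¬A2 ∨ ¬A1) ∨ ((A1 ∧ ¬A3) ∨ A4) = a + b − a·b on (0.9856, 0.3305) = 0.9904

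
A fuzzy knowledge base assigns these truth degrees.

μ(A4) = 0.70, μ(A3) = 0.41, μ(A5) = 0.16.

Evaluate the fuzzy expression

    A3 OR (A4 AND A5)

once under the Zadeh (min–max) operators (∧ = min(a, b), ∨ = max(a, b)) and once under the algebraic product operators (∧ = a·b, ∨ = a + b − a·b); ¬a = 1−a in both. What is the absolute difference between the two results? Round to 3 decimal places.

0.066

Under Zadeh (min–max):
  A4 AND A5 = min(a, b) on (0.70, 0.16) = 0.16
  A3 OR (A4 AND A5) = max(a, b) on (0.41, 0.16) = 0.41
  → value = 0.4100
Under algebraic product:
  A4 AND A5 = a·b on (0.7000, 0.1600) = 0.1120
  A3 OR (A4 AND A5) = a + b − a·b on (0.4100, 0.1120) = 0.4761
  → value = 0.4761
|0.4100 − 0.4761| = 0.066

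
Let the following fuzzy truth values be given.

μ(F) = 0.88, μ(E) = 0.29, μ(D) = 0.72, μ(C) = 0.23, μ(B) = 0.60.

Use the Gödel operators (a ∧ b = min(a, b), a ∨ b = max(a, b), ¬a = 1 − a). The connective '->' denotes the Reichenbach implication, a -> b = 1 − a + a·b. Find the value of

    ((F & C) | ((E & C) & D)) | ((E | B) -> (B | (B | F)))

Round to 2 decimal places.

0.93

F & C = min(a, b) on (0.88, 0.23) = 0.23
E & C = min(a, b) on (0.29, 0.23) = 0.23
(E & C) & D = min(a, b) on (0.23, 0.72) = 0.23
(F & C) | ((E & C) & D) = max(a, b) on (0.23, 0.23) = 0.23
E | B = max(a, b) on (0.29, 0.60) = 0.60
B | F = max(a, b) on (0.60, 0.88) = 0.88
B | (B | F) = max(a, b) on (0.60, 0.88) = 0.88
(E | B) -> (B | (B | F))  [Reichenbach: 1 − a + a·b] with a=0.60, b=0.88 → 0.93
((F & C) | ((E & C) & D)) | ((E | B) -> (B | (B | F))) = max(a, b) on (0.23, 0.93) = 0.93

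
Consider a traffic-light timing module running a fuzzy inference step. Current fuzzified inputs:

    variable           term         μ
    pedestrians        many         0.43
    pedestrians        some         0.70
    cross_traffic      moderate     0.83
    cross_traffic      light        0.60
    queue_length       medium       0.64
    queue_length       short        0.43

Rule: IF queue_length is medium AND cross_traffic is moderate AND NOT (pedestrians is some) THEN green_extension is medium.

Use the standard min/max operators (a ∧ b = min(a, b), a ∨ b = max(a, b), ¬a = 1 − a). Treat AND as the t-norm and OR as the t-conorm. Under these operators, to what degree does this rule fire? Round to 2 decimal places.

0.30

firing strength: medium=0.64, moderate=0.83, ¬some=1−0.70=0.30; AND[min(a, b)] → w = 0.30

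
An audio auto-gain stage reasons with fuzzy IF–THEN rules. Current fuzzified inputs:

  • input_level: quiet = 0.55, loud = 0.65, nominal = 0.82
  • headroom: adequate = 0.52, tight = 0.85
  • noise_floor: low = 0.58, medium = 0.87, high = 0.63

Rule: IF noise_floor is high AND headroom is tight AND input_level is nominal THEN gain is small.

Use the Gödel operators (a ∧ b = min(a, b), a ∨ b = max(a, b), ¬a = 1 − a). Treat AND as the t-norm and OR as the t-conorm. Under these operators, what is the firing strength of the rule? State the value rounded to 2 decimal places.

0.63

firing strength: high=0.63, tight=0.85, nominal=0.82; AND[min(a, b)] → w = 0.63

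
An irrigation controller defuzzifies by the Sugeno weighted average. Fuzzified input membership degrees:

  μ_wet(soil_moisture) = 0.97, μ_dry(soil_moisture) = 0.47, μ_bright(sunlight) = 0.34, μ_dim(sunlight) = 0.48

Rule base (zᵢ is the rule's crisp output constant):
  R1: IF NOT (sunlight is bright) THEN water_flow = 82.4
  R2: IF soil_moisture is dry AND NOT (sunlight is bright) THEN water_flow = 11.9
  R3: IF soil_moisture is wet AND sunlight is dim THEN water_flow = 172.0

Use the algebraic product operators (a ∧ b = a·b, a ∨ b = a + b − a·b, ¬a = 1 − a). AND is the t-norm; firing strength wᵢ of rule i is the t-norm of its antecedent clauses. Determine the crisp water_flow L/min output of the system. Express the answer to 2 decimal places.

96.22

R1 (z=82.4): ¬bright=1−0.34=0.66 → w = 0.6600
R2 (z=11.9): dry=0.47, ¬bright=1−0.34=0.66; AND[a·b] → w = 0.3102
R3 (z=172.0): wet=0.97, dim=0.48; AND[a·b] → w = 0.4656
Weighted average = (0.6600·82.4 + 0.3102·11.9 + 0.4656·172.0) / (0.6600 + 0.3102 + 0.4656)
  = 138.1586 / 1.4358 = 96.22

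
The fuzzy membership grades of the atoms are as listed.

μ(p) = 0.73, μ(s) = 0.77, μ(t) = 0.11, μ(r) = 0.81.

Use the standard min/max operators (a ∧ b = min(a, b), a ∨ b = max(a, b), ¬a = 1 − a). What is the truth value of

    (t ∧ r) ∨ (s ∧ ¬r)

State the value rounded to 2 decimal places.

0.19

t ∧ r = min(a, b) on (0.11, 0.81) = 0.11
¬r = 1 − 0.81 = 0.19
s ∧ ¬r = min(a, b) on (0.77, 0.19) = 0.19
(t ∧ r) ∨ (s ∧ ¬r) = max(a, b) on (0.11, 0.19) = 0.19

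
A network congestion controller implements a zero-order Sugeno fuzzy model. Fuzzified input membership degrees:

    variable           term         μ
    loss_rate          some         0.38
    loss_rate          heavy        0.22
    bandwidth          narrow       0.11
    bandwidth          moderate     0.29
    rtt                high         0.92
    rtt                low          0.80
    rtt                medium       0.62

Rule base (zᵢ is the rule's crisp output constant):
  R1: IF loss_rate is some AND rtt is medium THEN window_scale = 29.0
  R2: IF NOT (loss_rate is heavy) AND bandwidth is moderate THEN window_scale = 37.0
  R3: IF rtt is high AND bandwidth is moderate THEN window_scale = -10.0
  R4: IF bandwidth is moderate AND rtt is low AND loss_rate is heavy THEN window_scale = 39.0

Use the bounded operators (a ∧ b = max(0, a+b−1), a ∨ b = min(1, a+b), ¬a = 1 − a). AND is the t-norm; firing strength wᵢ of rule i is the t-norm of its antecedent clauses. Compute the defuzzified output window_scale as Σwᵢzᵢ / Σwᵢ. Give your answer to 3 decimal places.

R1 (z=29.0): some=0.38, medium=0.62; AND[max(0, a+b−1)] → w = 0.00
R2 (z=37.0): ¬heavy=1−0.22=0.78, moderate=0.29; AND[max(0, a+b−1)] → w = 0.07
R3 (z=-10.0): high=0.92, moderate=0.29; AND[max(0, a+b−1)] → w = 0.21
R4 (z=39.0): moderate=0.29, low=0.80, heavy=0.22; AND[max(0, a+b−1)] → w = 0.00
Weighted average = (0.00·29.0 + 0.07·37.0 + 0.21·-10.0 + 0.00·39.0) / (0.00 + 0.07 + 0.21 + 0.00)
  = 0.4900 / 0.2800 = 1.750

1.750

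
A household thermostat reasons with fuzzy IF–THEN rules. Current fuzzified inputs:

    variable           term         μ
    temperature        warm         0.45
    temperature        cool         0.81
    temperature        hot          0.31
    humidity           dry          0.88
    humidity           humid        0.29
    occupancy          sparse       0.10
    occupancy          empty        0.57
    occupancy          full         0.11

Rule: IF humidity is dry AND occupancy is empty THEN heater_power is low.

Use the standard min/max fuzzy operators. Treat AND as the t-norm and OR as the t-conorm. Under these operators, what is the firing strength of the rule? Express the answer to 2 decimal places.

0.57

firing strength: dry=0.88, empty=0.57; AND[min(a, b)] → w = 0.57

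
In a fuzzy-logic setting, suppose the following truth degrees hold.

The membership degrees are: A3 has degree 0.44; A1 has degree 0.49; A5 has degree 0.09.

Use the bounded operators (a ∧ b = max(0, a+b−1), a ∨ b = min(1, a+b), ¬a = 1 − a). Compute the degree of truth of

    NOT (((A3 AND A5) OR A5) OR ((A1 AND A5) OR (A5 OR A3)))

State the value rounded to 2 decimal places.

A3 AND A5 = max(0, a+b−1) on (0.44, 0.09) = 0.00
(A3 AND A5) OR A5 = min(1, a+b) on (0.00, 0.09) = 0.09
A1 AND A5 = max(0, a+b−1) on (0.49, 0.09) = 0.00
A5 OR A3 = min(1, a+b) on (0.09, 0.44) = 0.53
(A1 AND A5) OR (A5 OR A3) = min(1, a+b) on (0.00, 0.53) = 0.53
((A3 AND A5) OR A5) OR ((A1 AND A5) OR (A5 OR A3)) = min(1, a+b) on (0.09, 0.53) = 0.62
NOT (((A3 AND A5) OR A5) OR ((A1 AND A5) OR (A5 OR A3))) = 1 − 0.62 = 0.38

0.38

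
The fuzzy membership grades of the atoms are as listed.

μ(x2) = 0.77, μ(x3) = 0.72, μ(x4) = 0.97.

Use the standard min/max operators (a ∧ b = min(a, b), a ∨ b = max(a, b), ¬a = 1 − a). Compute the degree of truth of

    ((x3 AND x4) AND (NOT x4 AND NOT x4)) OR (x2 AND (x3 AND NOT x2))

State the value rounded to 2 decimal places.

0.23

x3 AND x4 = min(a, b) on (0.72, 0.97) = 0.72
NOT x4 = 1 − 0.97 = 0.03
NOT x4 = 1 − 0.97 = 0.03
NOT x4 AND NOT x4 = min(a, b) on (0.03, 0.03) = 0.03
(x3 AND x4) AND (NOT x4 AND NOT x4) = min(a, b) on (0.72, 0.03) = 0.03
NOT x2 = 1 − 0.77 = 0.23
x3 AND NOT x2 = min(a, b) on (0.72, 0.23) = 0.23
x2 AND (x3 AND NOT x2) = min(a, b) on (0.77, 0.23) = 0.23
((x3 AND x4) AND (NOT x4 AND NOT x4)) OR (x2 AND (x3 AND NOT x2)) = max(a, b) on (0.03, 0.23) = 0.23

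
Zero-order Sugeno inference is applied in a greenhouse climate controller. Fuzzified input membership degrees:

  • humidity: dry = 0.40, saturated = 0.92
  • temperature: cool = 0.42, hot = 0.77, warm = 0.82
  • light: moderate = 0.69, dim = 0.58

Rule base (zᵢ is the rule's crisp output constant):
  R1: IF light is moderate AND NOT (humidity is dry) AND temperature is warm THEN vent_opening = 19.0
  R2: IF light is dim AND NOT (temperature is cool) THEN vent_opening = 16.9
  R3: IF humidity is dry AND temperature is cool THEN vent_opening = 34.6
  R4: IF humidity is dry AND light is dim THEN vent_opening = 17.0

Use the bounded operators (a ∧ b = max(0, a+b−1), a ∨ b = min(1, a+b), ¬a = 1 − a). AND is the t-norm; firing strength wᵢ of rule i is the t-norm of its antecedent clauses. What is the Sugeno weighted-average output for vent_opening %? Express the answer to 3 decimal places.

17.756

R1 (z=19.0): moderate=0.69, ¬dry=1−0.40=0.60, warm=0.82; AND[max(0, a+b−1)] → w = 0.11
R2 (z=16.9): dim=0.58, ¬cool=1−0.42=0.58; AND[max(0, a+b−1)] → w = 0.16
R3 (z=34.6): dry=0.40, cool=0.42; AND[max(0, a+b−1)] → w = 0.00
R4 (z=17.0): dry=0.40, dim=0.58; AND[max(0, a+b−1)] → w = 0.00
Weighted average = (0.11·19.0 + 0.16·16.9 + 0.00·34.6 + 0.00·17.0) / (0.11 + 0.16 + 0.00 + 0.00)
  = 4.7940 / 0.2700 = 17.756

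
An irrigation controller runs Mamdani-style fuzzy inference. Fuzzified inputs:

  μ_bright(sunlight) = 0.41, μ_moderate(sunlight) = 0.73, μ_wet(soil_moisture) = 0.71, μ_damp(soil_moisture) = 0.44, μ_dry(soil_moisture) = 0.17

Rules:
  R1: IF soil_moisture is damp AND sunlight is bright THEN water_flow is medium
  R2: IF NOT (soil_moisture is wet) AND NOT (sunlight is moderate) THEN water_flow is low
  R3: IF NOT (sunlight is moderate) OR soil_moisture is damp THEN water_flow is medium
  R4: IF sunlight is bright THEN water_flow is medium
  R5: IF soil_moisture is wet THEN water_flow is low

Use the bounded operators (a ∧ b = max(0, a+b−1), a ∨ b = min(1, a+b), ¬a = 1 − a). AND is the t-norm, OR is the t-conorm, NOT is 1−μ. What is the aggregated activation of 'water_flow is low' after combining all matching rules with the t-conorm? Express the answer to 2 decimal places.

0.71

R1: damp=0.44, bright=0.41; AND[max(0, a+b−1)] → w = 0.00
R2: ¬wet=1−0.71=0.29, ¬moderate=1−0.73=0.27; AND[max(0, a+b−1)] → w = 0.00
R3: ¬moderate=1−0.73=0.27, damp=0.44; OR[min(1, a+b)] → w = 0.71
R4: bright=0.41 → w = 0.41
R5: wet=0.71 → w = 0.71
Rules with consequent 'low': {R2, R5} → strengths 0.00, 0.71
Aggregate via t-conorm [min(1, a+b)]: 0.71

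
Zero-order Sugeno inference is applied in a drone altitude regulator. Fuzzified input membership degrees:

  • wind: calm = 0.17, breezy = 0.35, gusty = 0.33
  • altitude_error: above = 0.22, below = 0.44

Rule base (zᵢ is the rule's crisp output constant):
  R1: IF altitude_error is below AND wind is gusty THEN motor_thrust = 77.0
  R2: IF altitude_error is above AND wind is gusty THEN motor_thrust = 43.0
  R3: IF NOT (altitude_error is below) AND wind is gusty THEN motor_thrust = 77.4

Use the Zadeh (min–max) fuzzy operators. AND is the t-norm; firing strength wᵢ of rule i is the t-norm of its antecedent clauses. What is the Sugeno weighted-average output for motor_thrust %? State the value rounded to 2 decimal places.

R1 (z=77.0): below=0.44, gusty=0.33; AND[min(a, b)] → w = 0.33
R2 (z=43.0): above=0.22, gusty=0.33; AND[min(a, b)] → w = 0.22
R3 (z=77.4): ¬below=1−0.44=0.56, gusty=0.33; AND[min(a, b)] → w = 0.33
Weighted average = (0.33·77.0 + 0.22·43.0 + 0.33·77.4) / (0.33 + 0.22 + 0.33)
  = 60.4120 / 0.8800 = 68.65

68.65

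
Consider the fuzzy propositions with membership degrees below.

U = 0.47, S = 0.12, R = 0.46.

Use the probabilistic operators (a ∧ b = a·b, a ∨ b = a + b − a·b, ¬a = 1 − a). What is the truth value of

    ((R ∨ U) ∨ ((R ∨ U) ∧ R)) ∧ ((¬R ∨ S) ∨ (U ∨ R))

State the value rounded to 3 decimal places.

R ∨ U = a + b − a·b on (0.4600, 0.4700) = 0.7138
R ∨ U = a + b − a·b on (0.4600, 0.4700) = 0.7138
(R ∨ U) ∧ R = a·b on (0.7138, 0.4600) = 0.3283
(R ∨ U) ∨ ((R ∨ U) ∧ R) = a + b − a·b on (0.7138, 0.3283) = 0.8078
¬R = 1 − 0.4600 = 0.5400
¬R ∨ S = a + b − a·b on (0.5400, 0.1200) = 0.5952
U ∨ R = a + b − a·b on (0.4700, 0.4600) = 0.7138
(¬R ∨ S) ∨ (U ∨ R) = a + b − a·b on (0.5952, 0.7138) = 0.8841
((R ∨ U) ∨ ((R ∨ U) ∧ R)) ∧ ((¬R ∨ S) ∨ (U ∨ R)) = a·b on (0.8078, 0.8841) = 0.7142

0.714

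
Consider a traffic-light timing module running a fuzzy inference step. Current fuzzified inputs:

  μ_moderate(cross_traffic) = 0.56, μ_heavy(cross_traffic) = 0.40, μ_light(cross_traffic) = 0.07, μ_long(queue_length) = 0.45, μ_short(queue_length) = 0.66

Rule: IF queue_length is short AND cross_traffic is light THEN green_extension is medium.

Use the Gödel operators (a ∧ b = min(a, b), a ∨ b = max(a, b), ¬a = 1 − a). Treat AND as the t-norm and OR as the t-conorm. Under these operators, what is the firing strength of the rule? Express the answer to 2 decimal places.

firing strength: short=0.66, light=0.07; AND[min(a, b)] → w = 0.07

0.07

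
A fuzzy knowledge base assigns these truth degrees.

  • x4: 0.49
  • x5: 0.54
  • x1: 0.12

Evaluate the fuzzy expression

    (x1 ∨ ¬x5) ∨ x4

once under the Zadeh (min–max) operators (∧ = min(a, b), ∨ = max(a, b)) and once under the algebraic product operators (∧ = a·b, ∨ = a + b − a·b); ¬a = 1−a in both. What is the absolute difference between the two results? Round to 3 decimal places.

0.268

Under Zadeh (min–max):
  ¬x5 = 1 − 0.54 = 0.46
  x1 ∨ ¬x5 = max(a, b) on (0.12, 0.46) = 0.46
  (x1 ∨ ¬x5) ∨ x4 = max(a, b) on (0.46, 0.49) = 0.49
  → value = 0.4900
Under algebraic product:
  ¬x5 = 1 − 0.5400 = 0.4600
  x1 ∨ ¬x5 = a + b − a·b on (0.1200, 0.4600) = 0.5248
  (x1 ∨ ¬x5) ∨ x4 = a + b − a·b on (0.5248, 0.4900) = 0.7576
  → value = 0.7576
|0.4900 − 0.7576| = 0.268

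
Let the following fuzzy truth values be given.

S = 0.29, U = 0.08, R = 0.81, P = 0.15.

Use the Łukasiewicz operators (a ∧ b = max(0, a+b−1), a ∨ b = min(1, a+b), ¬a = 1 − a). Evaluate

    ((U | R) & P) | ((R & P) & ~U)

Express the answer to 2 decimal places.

0.04

U | R = min(1, a+b) on (0.08, 0.81) = 0.89
(U | R) & P = max(0, a+b−1) on (0.89, 0.15) = 0.04
R & P = max(0, a+b−1) on (0.81, 0.15) = 0.00
~U = 1 − 0.08 = 0.92
(R & P) & ~U = max(0, a+b−1) on (0.00, 0.92) = 0.00
((U | R) & P) | ((R & P) & ~U) = min(1, a+b) on (0.04, 0.00) = 0.04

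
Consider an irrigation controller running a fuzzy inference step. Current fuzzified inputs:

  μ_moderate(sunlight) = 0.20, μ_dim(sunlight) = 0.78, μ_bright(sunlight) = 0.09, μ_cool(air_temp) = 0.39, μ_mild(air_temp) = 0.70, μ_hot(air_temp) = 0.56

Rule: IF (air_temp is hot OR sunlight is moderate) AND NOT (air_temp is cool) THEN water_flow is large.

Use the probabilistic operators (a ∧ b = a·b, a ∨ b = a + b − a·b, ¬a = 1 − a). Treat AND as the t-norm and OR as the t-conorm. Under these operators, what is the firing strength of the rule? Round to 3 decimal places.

0.395

firing strength: (hot=0.56 OR moderate=0.20) = 0.6480; AND[a·b] with ¬cool=1−0.39=0.61 → w = 0.3953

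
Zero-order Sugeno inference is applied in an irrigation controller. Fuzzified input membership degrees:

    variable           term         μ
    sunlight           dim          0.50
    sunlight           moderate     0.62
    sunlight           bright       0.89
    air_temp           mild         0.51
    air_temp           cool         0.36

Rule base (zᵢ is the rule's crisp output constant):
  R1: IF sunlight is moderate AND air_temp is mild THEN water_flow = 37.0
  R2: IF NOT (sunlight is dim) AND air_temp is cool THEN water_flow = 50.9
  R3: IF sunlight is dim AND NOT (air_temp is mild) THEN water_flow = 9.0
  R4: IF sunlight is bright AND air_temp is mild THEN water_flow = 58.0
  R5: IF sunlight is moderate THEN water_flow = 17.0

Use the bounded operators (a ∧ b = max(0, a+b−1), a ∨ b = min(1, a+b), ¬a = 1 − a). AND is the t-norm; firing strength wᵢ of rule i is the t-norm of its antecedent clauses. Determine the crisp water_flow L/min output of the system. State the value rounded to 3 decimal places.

R1 (z=37.0): moderate=0.62, mild=0.51; AND[max(0, a+b−1)] → w = 0.13
R2 (z=50.9): ¬dim=1−0.50=0.50, cool=0.36; AND[max(0, a+b−1)] → w = 0.00
R3 (z=9.0): dim=0.50, ¬mild=1−0.51=0.49; AND[max(0, a+b−1)] → w = 0.00
R4 (z=58.0): bright=0.89, mild=0.51; AND[max(0, a+b−1)] → w = 0.40
R5 (z=17.0): moderate=0.62 → w = 0.62
Weighted average = (0.13·37.0 + 0.00·50.9 + 0.00·9.0 + 0.40·58.0 + 0.62·17.0) / (0.13 + 0.00 + 0.00 + 0.40 + 0.62)
  = 38.5500 / 1.1500 = 33.522

33.522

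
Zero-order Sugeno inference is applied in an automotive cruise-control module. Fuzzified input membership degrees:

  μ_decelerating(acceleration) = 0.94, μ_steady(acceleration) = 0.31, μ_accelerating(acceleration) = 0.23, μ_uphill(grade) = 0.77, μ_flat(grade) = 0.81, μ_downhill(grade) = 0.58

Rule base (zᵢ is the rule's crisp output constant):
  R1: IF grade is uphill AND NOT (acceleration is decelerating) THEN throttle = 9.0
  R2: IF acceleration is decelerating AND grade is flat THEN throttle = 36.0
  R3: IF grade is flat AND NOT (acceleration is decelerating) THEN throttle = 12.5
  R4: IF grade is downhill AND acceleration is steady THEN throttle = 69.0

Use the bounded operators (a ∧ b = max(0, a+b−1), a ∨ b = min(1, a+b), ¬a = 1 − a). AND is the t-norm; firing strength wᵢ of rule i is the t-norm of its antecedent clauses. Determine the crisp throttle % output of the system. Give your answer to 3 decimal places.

R1 (z=9.0): uphill=0.77, ¬decelerating=1−0.94=0.06; AND[max(0, a+b−1)] → w = 0.00
R2 (z=36.0): decelerating=0.94, flat=0.81; AND[max(0, a+b−1)] → w = 0.75
R3 (z=12.5): flat=0.81, ¬decelerating=1−0.94=0.06; AND[max(0, a+b−1)] → w = 0.00
R4 (z=69.0): downhill=0.58, steady=0.31; AND[max(0, a+b−1)] → w = 0.00
Weighted average = (0.00·9.0 + 0.75·36.0 + 0.00·12.5 + 0.00·69.0) / (0.00 + 0.75 + 0.00 + 0.00)
  = 27.0000 / 0.7500 = 36.000

36.000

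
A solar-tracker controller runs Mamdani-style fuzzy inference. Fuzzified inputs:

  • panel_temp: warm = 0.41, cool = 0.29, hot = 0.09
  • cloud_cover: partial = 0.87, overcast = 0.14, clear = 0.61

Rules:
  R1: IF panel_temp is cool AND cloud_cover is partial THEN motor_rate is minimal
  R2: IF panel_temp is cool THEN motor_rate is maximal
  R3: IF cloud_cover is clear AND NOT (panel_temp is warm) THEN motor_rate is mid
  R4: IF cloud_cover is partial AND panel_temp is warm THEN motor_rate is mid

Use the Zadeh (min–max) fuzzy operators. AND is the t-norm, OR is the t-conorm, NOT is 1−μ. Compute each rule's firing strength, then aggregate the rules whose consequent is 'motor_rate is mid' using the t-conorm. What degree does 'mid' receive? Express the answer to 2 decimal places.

0.59

R1: cool=0.29, partial=0.87; AND[min(a, b)] → w = 0.29
R2: cool=0.29 → w = 0.29
R3: clear=0.61, ¬warm=1−0.41=0.59; AND[min(a, b)] → w = 0.59
R4: partial=0.87, warm=0.41; AND[min(a, b)] → w = 0.41
Rules with consequent 'mid': {R3, R4} → strengths 0.59, 0.41
Aggregate via t-conorm [max(a, b)]: 0.59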